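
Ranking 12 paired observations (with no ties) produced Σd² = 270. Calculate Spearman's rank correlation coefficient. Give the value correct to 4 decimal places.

ρ = 1 − 6Σd² / [n(n²−1)] = 1 − 6×270 / (12×143)
  = 1 − 1620/1716 = 1 − 0.94406 ≈ 0.0559

0.0559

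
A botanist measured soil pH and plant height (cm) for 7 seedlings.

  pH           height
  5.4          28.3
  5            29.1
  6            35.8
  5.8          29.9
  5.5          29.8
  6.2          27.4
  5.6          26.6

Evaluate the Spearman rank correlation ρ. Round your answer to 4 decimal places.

Rank pH: 2, 1, 6, 5, 3, 7, 4
Rank height: 3, 4, 7, 6, 5, 2, 1
d = rank(pH) − rank(height): -1, -3, -1, -1, -2, 5, 3; Σd² = 50
ρ = 1 − 6Σd² / [n(n²−1)] = 1 − 6×50 / (7×48) = 1 − 300/336 ≈ 0.1071

0.1071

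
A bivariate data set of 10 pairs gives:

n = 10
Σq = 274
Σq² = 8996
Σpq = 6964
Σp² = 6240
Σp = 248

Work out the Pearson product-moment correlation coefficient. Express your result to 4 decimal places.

r = (nΣpq − ΣpΣq) / √[(nΣp² − (Σp)²)(nΣq² − (Σq)²)]
Numerator: 10×6964 − 248×274 = 1688
Denominator: √[(62400 − 61504)(89960 − 75076)] = √[896 × 14884] = 3651.8576
r = 1688 / 3651.8576 ≈ 0.4622

0.4622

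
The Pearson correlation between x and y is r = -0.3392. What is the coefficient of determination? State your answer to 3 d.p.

r² = (-0.3392)² = 0.115

0.115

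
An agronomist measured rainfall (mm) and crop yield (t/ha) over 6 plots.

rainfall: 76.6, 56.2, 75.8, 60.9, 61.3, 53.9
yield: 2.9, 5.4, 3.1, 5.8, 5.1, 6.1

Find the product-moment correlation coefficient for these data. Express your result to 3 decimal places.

-0.969

n = 6, Σx = 384.7, Σy = 28.4, Σx² = 25143.35, Σy² = 144.04, Σxy = 1755.24
nΣxy − ΣxΣy = 10531.44 − 10925.48 = -394.04
nΣx² − (Σx)² = 150860.1 − 147994.09 = 2866.01; nΣy² − (Σy)² = 864.24 − 806.56 = 57.68
r = -394.04 / √(2866.01 × 57.68) = -394.04 / 406.5851 ≈ -0.969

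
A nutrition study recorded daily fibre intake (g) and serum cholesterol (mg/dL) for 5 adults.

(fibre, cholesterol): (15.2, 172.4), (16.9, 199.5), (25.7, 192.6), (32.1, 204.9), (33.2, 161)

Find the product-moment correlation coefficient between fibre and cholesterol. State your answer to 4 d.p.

-0.0675

n = 5, Σx = 123.1, Σy = 930.4, Σx² = 3309.79, Σy² = 174521.78, Σxy = 22864.34
nΣxy − ΣxΣy = 114321.7 − 114532.24 = -210.54
nΣx² − (Σx)² = 16548.95 − 15153.61 = 1395.34; nΣy² − (Σy)² = 872608.9 − 865644.16 = 6964.74
r = -210.54 / √(1395.34 × 6964.74) = -210.54 / 3117.3996 ≈ -0.0675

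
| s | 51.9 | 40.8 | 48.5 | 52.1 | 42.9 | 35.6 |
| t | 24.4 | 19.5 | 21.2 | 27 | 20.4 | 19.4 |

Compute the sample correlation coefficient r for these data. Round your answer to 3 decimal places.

0.861

n = 6, Σs = 271.8, Σt = 131.9, Σs² = 12532.68, Σt² = 2946.57, Σst = 6062.66
nΣst − ΣsΣt = 36375.96 − 35850.42 = 525.54
nΣs² − (Σs)² = 75196.08 − 73875.24 = 1320.84; nΣt² − (Σt)² = 17679.42 − 17397.61 = 281.81
r = 525.54 / √(1320.84 × 281.81) = 525.54 / 610.1032 ≈ 0.861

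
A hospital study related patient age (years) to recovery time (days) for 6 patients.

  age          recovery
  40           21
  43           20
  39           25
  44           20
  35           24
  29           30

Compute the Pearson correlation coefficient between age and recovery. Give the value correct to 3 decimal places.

-0.940

n = 6, Σx = 230, Σy = 140, Σx² = 8972, Σy² = 3342, Σxy = 5265
nΣxy − ΣxΣy = 31590 − 32200 = -610
nΣx² − (Σx)² = 53832 − 52900 = 932; nΣy² − (Σy)² = 20052 − 19600 = 452
r = -610 / √(932 × 452) = -610 / 649.0485 ≈ -0.940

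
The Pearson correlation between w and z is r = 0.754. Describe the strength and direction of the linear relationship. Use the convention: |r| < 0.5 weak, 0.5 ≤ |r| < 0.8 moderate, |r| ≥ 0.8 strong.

moderate positive

r = 0.754 > 0 so the relationship is positive.
|r| = 0.754, which falls in the moderate range.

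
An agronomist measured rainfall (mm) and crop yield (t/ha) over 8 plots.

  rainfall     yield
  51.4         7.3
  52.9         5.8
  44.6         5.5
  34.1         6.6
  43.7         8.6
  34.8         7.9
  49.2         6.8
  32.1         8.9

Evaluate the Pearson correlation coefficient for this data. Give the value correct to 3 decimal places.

n = 8, Σx = 342.8, Σy = 57.4, Σx² = 15164.12, Σy² = 422.56, Σxy = 2423.39
nΣxy − ΣxΣy = 19387.12 − 19676.72 = -289.6
nΣx² − (Σx)² = 121312.96 − 117511.84 = 3801.12; nΣy² − (Σy)² = 3380.48 − 3294.76 = 85.72
r = -289.6 / √(3801.12 × 85.72) = -289.6 / 570.8170 ≈ -0.507

-0.507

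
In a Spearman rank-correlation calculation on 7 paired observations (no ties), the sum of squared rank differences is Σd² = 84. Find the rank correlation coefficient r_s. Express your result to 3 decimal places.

ρ = 1 − 6Σd² / [n(n²−1)] = 1 − 6×84 / (7×48)
  = 1 − 504/336 = 1 − 1.5000 ≈ -0.500

-0.500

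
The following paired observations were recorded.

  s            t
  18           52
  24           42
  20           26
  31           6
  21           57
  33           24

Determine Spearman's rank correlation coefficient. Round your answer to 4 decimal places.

Rank s: 1, 4, 2, 5, 3, 6
Rank t: 5, 4, 3, 1, 6, 2
d = rank(s) − rank(t): -4, 0, -1, 4, -3, 4; Σd² = 58
ρ = 1 − 6Σd² / [n(n²−1)] = 1 − 6×58 / (6×35) = 1 − 348/210 ≈ -0.6571

-0.6571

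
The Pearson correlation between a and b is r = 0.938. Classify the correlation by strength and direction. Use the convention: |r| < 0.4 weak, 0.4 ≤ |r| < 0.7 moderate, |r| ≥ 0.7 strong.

r = 0.938 > 0 so the relationship is positive.
|r| = 0.938, which falls in the strong range.

strong positive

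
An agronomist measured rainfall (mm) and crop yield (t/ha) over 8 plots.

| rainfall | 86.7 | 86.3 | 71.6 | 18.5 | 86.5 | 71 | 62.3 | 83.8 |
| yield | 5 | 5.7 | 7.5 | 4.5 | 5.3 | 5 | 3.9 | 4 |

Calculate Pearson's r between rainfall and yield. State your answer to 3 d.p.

0.217

n = 8, Σx = 566.7, Σy = 40.9, Σx² = 43860.37, Σy² = 218.29, Σxy = 2937.28
nΣxy − ΣxΣy = 23498.24 − 23178.03 = 320.21
nΣx² − (Σx)² = 350882.96 − 321148.89 = 29734.07; nΣy² − (Σy)² = 1746.32 − 1672.81 = 73.51
r = 320.21 / √(29734.07 × 73.51) = 320.21 / 1478.4287 ≈ 0.217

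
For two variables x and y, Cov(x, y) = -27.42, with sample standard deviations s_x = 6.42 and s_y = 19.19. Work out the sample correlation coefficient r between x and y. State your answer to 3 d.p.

r = Cov(x,y) / (s_x · s_y) = -27.42 / (6.42 × 19.19)
  = -27.42 / 123.1998 ≈ -0.223

-0.223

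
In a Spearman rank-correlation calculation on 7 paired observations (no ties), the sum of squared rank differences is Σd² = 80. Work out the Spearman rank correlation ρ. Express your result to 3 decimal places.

ρ = 1 − 6Σd² / [n(n²−1)] = 1 − 6×80 / (7×48)
  = 1 − 480/336 = 1 − 1.4286 ≈ -0.429

-0.429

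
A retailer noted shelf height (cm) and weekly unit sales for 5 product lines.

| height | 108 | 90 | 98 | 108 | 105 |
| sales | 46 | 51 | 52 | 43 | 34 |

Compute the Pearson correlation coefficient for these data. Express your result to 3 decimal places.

n = 5, Σx = 509, Σy = 226, Σx² = 52057, Σy² = 10426, Σxy = 22868
nΣxy − ΣxΣy = 114340 − 115034 = -694
nΣx² − (Σx)² = 260285 − 259081 = 1204; nΣy² − (Σy)² = 52130 − 51076 = 1054
r = -694 / √(1204 × 1054) = -694 / 1126.5061 ≈ -0.616

-0.616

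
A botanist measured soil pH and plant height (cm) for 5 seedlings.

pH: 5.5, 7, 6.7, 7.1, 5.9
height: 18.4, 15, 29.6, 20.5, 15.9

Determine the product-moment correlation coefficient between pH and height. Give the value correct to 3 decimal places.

n = 5, Σx = 32.2, Σy = 99.4, Σx² = 209.36, Σy² = 2112.78, Σxy = 643.88
nΣxy − ΣxΣy = 3219.4 − 3200.68 = 18.72
nΣx² − (Σx)² = 1046.8 − 1036.84 = 9.96; nΣy² − (Σy)² = 10563.9 − 9880.36 = 683.54
r = 18.72 / √(9.96 × 683.54) = 18.72 / 82.5110 ≈ 0.227

0.227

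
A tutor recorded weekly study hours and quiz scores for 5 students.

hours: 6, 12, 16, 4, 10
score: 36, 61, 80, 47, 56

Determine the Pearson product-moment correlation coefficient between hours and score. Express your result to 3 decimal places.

n = 5, Σx = 48, Σy = 280, Σx² = 552, Σy² = 16762, Σxy = 2976
nΣxy − ΣxΣy = 14880 − 13440 = 1440
nΣx² − (Σx)² = 2760 − 2304 = 456; nΣy² − (Σy)² = 83810 − 78400 = 5410
r = 1440 / √(456 × 5410) = 1440 / 1570.6559 ≈ 0.917

0.917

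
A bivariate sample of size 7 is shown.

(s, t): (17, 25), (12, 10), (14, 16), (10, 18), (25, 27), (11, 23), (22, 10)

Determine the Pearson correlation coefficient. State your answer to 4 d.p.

n = 7, Σs = 111, Σt = 129, Σs² = 1959, Σt² = 2663, Σst = 2097
nΣst − ΣsΣt = 14679 − 14319 = 360
nΣs² − (Σs)² = 13713 − 12321 = 1392; nΣt² − (Σt)² = 18641 − 16641 = 2000
r = 360 / √(1392 × 2000) = 360 / 1668.5323 ≈ 0.2158

0.2158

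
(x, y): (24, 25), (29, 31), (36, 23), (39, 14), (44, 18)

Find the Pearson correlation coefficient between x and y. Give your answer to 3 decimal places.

-0.738

n = 5, Σx = 172, Σy = 111, Σx² = 6170, Σy² = 2635, Σxy = 3665
nΣxy − ΣxΣy = 18325 − 19092 = -767
nΣx² − (Σx)² = 30850 − 29584 = 1266; nΣy² − (Σy)² = 13175 − 12321 = 854
r = -767 / √(1266 × 854) = -767 / 1039.7904 ≈ -0.738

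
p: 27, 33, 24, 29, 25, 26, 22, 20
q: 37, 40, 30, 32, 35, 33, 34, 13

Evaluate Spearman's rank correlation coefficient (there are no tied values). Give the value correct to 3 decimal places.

Rank p: 6, 8, 3, 7, 4, 5, 2, 1
Rank q: 7, 8, 2, 3, 6, 4, 5, 1
d = rank(p) − rank(q): -1, 0, 1, 4, -2, 1, -3, 0; Σd² = 32
ρ = 1 − 6Σd² / [n(n²−1)] = 1 − 6×32 / (8×63) = 1 − 192/504 ≈ 0.619

0.619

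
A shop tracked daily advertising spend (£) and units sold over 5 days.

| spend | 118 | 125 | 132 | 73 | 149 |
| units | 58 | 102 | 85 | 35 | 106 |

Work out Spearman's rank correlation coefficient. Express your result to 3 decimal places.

Rank spend: 2, 3, 4, 1, 5
Rank units: 2, 4, 3, 1, 5
d = rank(spend) − rank(units): 0, -1, 1, 0, 0; Σd² = 2
ρ = 1 − 6Σd² / [n(n²−1)] = 1 − 6×2 / (5×24) = 1 − 12/120 ≈ 0.900

0.900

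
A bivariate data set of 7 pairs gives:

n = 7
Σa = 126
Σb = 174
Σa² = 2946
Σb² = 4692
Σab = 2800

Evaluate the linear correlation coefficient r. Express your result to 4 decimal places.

-0.6657

r = (nΣab − ΣaΣb) / √[(nΣa² − (Σa)²)(nΣb² − (Σb)²)]
Numerator: 7×2800 − 126×174 = -2324
Denominator: √[(20622 − 15876)(32844 − 30276)] = √[4746 × 2568] = 3491.0927
r = -2324 / 3491.0927 ≈ -0.6657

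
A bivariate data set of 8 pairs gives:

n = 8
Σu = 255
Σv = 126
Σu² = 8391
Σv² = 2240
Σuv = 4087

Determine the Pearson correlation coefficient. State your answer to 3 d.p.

r = (nΣuv − ΣuΣv) / √[(nΣu² − (Σu)²)(nΣv² − (Σv)²)]
Numerator: 8×4087 − 255×126 = 566
Denominator: √[(67128 − 65025)(17920 − 15876)] = √[2103 × 2044] = 2073.2901
r = 566 / 2073.2901 ≈ 0.273

0.273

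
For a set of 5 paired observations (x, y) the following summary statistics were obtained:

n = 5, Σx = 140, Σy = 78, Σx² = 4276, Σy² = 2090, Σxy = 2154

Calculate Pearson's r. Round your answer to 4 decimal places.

r = (nΣxy − ΣxΣy) / √[(nΣx² − (Σx)²)(nΣy² − (Σy)²)]
Numerator: 5×2154 − 140×78 = -150
Denominator: √[(21380 − 19600)(10450 − 6084)] = √[1780 × 4366] = 2787.7374
r = -150 / 2787.7374 ≈ -0.0538

-0.0538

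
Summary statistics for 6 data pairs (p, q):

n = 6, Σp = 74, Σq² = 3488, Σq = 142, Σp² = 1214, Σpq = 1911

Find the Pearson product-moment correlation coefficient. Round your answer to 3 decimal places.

r = (nΣpq − ΣpΣq) / √[(nΣp² − (Σp)²)(nΣq² − (Σq)²)]
Numerator: 6×1911 − 74×142 = 958
Denominator: √[(7284 − 5476)(20928 − 20164)] = √[1808 × 764] = 1175.2923
r = 958 / 1175.2923 ≈ 0.815

0.815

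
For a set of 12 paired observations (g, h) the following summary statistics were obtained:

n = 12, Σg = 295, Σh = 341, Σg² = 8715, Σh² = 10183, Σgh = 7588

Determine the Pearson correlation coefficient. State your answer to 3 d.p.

-0.936

r = (nΣgh − ΣgΣh) / √[(nΣg² − (Σg)²)(nΣh² − (Σh)²)]
Numerator: 12×7588 − 295×341 = -9539
Denominator: √[(104580 − 87025)(122196 − 116281)] = √[17555 × 5915] = 10190.0846
r = -9539 / 10190.0846 ≈ -0.936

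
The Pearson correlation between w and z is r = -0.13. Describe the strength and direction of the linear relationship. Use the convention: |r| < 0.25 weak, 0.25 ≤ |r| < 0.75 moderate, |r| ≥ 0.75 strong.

weak negative

r = -0.13 < 0 so the relationship is negative.
|r| = 0.13, which falls in the weak range.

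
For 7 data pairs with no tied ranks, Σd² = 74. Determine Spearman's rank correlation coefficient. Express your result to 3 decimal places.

-0.321

ρ = 1 − 6Σd² / [n(n²−1)] = 1 − 6×74 / (7×48)
  = 1 − 444/336 = 1 − 1.3214 ≈ -0.321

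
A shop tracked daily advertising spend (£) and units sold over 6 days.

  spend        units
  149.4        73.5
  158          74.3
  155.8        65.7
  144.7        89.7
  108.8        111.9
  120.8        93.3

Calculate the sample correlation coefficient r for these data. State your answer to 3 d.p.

n = 6, Σx = 837.5, Σy = 508.4, Σx² = 118926.17, Σy² = 44511.82, Σxy = 69381.31
nΣxy − ΣxΣy = 416287.86 − 425785 = -9497.14
nΣx² − (Σx)² = 713557.02 − 701406.25 = 12150.77; nΣy² − (Σy)² = 267070.92 − 258470.56 = 8600.36
r = -9497.14 / √(12150.77 × 8600.36) = -9497.14 / 10222.5729 ≈ -0.929

-0.929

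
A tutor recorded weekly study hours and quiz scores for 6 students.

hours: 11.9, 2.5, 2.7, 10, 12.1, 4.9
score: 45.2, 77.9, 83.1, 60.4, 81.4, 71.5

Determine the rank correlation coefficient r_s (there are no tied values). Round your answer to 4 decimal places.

-0.3143

Rank hours: 5, 1, 2, 4, 6, 3
Rank score: 1, 4, 6, 2, 5, 3
d = rank(hours) − rank(score): 4, -3, -4, 2, 1, 0; Σd² = 46
ρ = 1 − 6Σd² / [n(n²−1)] = 1 − 6×46 / (6×35) = 1 − 276/210 ≈ -0.3143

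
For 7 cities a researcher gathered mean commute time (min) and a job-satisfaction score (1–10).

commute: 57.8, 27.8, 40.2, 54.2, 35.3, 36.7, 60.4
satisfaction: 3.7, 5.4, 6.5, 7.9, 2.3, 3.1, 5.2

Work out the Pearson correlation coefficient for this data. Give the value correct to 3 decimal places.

0.271

n = 7, Σx = 312.4, Σy = 34.1, Σx² = 14908.5, Σy² = 189.45, Σxy = 1562.5
nΣxy − ΣxΣy = 10937.5 − 10652.84 = 284.66
nΣx² − (Σx)² = 104359.5 − 97593.76 = 6765.74; nΣy² − (Σy)² = 1326.15 − 1162.81 = 163.34
r = 284.66 / √(6765.74 × 163.34) = 284.66 / 1051.2450 ≈ 0.271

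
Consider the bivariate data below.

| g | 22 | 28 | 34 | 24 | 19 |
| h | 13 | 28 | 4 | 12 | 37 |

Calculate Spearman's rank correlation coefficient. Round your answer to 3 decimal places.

Rank g: 2, 4, 5, 3, 1
Rank h: 3, 4, 1, 2, 5
d = rank(g) − rank(h): -1, 0, 4, 1, -4; Σd² = 34
ρ = 1 − 6Σd² / [n(n²−1)] = 1 − 6×34 / (5×24) = 1 − 204/120 ≈ -0.700

-0.700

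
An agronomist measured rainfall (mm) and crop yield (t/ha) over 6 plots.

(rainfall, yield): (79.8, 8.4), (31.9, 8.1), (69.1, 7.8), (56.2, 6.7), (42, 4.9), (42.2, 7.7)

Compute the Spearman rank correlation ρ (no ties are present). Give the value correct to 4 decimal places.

0.3714

Rank rainfall: 6, 1, 5, 4, 2, 3
Rank yield: 6, 5, 4, 2, 1, 3
d = rank(rainfall) − rank(yield): 0, -4, 1, 2, 1, 0; Σd² = 22
ρ = 1 − 6Σd² / [n(n²−1)] = 1 − 6×22 / (6×35) = 1 − 132/210 ≈ 0.3714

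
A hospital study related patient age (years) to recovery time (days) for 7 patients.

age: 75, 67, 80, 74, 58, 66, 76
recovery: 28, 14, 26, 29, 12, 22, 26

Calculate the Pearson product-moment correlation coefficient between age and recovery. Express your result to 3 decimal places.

n = 7, Σx = 496, Σy = 157, Σx² = 35486, Σy² = 3801, Σxy = 11388
nΣxy − ΣxΣy = 79716 − 77872 = 1844
nΣx² − (Σx)² = 248402 − 246016 = 2386; nΣy² − (Σy)² = 26607 − 24649 = 1958
r = 1844 / √(2386 × 1958) = 1844 / 2161.4319 ≈ 0.853

0.853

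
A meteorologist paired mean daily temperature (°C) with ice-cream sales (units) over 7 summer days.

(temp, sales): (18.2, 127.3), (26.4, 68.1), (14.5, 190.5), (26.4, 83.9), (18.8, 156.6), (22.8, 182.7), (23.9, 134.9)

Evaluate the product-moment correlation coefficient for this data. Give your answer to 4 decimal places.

-0.7437

n = 7, Σx = 151, Σy = 944, Σx² = 3379.9, Σy² = 140273.22, Σxy = 19425.66
nΣxy − ΣxΣy = 135979.62 − 142544 = -6564.38
nΣx² − (Σx)² = 23659.3 − 22801 = 858.3; nΣy² − (Σy)² = 981912.54 − 891136 = 90776.54
r = -6564.38 / √(858.3 × 90776.54) = -6564.38 / 8826.8627 ≈ -0.7437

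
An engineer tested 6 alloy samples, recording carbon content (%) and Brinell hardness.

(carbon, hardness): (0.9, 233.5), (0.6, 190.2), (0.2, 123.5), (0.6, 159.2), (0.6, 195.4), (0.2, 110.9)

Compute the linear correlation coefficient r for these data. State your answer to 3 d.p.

n = 6, Σx = 3.1, Σy = 1012.7, Σx² = 1.97, Σy² = 181775.15, Σxy = 583.91
nΣxy − ΣxΣy = 3503.46 − 3139.37 = 364.09
nΣx² − (Σx)² = 11.82 − 9.61 = 2.21; nΣy² − (Σy)² = 1090650.9 − 1025561.29 = 65089.61
r = 364.09 / √(2.21 × 65089.61) = 364.09 / 379.2730 ≈ 0.960

0.960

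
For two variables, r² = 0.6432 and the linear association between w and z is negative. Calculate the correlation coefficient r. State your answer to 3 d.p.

-0.802

|r| = √0.6432 = 0.802
The association is negative, so r = −0.802.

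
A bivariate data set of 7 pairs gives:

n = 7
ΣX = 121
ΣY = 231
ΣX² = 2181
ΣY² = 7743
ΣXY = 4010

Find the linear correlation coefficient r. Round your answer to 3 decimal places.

r = (nΣXY − ΣXΣY) / √[(nΣX² − (ΣX)²)(nΣY² − (ΣY)²)]
Numerator: 7×4010 − 121×231 = 119
Denominator: √[(15267 − 14641)(54201 − 53361)] = √[626 × 840] = 725.1483
r = 119 / 725.1483 ≈ 0.164

0.164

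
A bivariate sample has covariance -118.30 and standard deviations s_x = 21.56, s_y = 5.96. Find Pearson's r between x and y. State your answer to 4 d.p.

r = Cov(x,y) / (s_x · s_y) = -118.30 / (21.56 × 5.96)
  = -118.30 / 128.4976 ≈ -0.9206

-0.9206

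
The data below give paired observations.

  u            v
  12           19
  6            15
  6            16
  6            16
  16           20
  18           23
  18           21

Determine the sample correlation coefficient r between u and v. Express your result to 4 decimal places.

n = 7, Σu = 82, Σv = 130, Σu² = 1156, Σv² = 2468, Σuv = 1622
nΣuv − ΣuΣv = 11354 − 10660 = 694
nΣu² − (Σu)² = 8092 − 6724 = 1368; nΣv² − (Σv)² = 17276 − 16900 = 376
r = 694 / √(1368 × 376) = 694 / 717.1945 ≈ 0.9677

0.9677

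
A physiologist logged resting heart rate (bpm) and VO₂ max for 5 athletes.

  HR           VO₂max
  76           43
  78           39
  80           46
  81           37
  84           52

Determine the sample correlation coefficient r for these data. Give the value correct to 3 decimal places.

0.533

n = 5, Σx = 399, Σy = 217, Σx² = 31877, Σy² = 9559, Σxy = 17355
nΣxy − ΣxΣy = 86775 − 86583 = 192
nΣx² − (Σx)² = 159385 − 159201 = 184; nΣy² − (Σy)² = 47795 − 47089 = 706
r = 192 / √(184 × 706) = 192 / 360.4220 ≈ 0.533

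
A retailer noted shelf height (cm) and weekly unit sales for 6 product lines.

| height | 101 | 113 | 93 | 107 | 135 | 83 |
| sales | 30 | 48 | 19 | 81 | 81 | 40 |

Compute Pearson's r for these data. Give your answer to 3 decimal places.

0.706

n = 6, Σx = 632, Σy = 299, Σx² = 68182, Σy² = 18287, Σxy = 33143
nΣxy − ΣxΣy = 198858 − 188968 = 9890
nΣx² − (Σx)² = 409092 − 399424 = 9668; nΣy² − (Σy)² = 109722 − 89401 = 20321
r = 9890 / √(9668 × 20321) = 9890 / 14016.5412 ≈ 0.706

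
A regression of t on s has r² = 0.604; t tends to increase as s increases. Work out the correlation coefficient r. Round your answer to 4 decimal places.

0.7772

|r| = √0.604 = 0.7772
The association is positive, so r = 0.7772.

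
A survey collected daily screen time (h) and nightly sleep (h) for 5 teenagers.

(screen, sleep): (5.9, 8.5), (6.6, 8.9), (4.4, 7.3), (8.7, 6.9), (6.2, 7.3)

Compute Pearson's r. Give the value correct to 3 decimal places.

-0.205

n = 5, Σx = 31.8, Σy = 38.9, Σx² = 211.86, Σy² = 305.65, Σxy = 246.3
nΣxy − ΣxΣy = 1231.5 − 1237.02 = -5.52
nΣx² − (Σx)² = 1059.3 − 1011.24 = 48.06; nΣy² − (Σy)² = 1528.25 − 1513.21 = 15.04
r = -5.52 / √(48.06 × 15.04) = -5.52 / 26.8854 ≈ -0.205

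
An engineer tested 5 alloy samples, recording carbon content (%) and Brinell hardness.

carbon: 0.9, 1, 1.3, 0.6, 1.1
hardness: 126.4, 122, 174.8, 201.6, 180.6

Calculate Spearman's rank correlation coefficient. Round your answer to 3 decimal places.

Rank carbon: 2, 3, 5, 1, 4
Rank hardness: 2, 1, 3, 5, 4
d = rank(carbon) − rank(hardness): 0, 2, 2, -4, 0; Σd² = 24
ρ = 1 − 6Σd² / [n(n²−1)] = 1 − 6×24 / (5×24) = 1 − 144/120 ≈ -0.200

-0.200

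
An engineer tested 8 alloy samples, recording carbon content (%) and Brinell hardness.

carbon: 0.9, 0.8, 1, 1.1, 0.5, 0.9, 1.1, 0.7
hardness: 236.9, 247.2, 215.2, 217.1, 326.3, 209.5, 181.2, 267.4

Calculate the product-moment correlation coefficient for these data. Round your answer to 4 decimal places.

n = 8, Σx = 7, Σy = 1900.8, Σx² = 6.42, Σy² = 465371.04, Σxy = 1603.18
nΣxy − ΣxΣy = 12825.44 − 13305.6 = -480.16
nΣx² − (Σx)² = 51.36 − 49 = 2.36; nΣy² − (Σy)² = 3722968.32 − 3613040.64 = 109927.68
r = -480.16 / √(2.36 × 109927.68) = -480.16 / 509.3421 ≈ -0.9427

-0.9427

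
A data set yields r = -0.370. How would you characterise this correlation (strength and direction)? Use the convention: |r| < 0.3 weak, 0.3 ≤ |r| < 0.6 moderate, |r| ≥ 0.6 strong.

moderate negative

r = -0.370 < 0 so the relationship is negative.
|r| = 0.370, which falls in the moderate range.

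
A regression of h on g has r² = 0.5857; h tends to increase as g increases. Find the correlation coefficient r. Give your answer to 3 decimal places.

0.765

|r| = √0.5857 = 0.765
The association is positive, so r = 0.765.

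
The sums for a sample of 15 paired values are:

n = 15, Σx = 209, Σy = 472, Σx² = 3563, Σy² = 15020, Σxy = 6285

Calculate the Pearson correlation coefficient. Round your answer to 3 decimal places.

-0.882

r = (nΣxy − ΣxΣy) / √[(nΣx² − (Σx)²)(nΣy² − (Σy)²)]
Numerator: 15×6285 − 209×472 = -4373
Denominator: √[(53445 − 43681)(225300 − 222784)] = √[9764 × 2516] = 4956.4326
r = -4373 / 4956.4326 ≈ -0.882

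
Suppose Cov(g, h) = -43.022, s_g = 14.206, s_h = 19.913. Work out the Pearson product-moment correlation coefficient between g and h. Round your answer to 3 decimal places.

r = Cov(g,h) / (s_g · s_h) = -43.022 / (14.206 × 19.913)
  = -43.022 / 282.8841 ≈ -0.152

-0.152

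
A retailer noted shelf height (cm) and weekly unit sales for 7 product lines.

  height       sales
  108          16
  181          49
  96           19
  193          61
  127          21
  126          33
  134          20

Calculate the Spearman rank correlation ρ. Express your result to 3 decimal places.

0.821

Rank height: 2, 6, 1, 7, 4, 3, 5
Rank sales: 1, 6, 2, 7, 4, 5, 3
d = rank(height) − rank(sales): 1, 0, -1, 0, 0, -2, 2; Σd² = 10
ρ = 1 − 6Σd² / [n(n²−1)] = 1 − 6×10 / (7×48) = 1 − 60/336 ≈ 0.821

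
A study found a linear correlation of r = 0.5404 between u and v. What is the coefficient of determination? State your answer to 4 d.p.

0.2920

r² = (0.5404)² = 0.2920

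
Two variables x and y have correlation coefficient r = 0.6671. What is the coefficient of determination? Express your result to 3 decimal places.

0.445

r² = (0.6671)² = 0.445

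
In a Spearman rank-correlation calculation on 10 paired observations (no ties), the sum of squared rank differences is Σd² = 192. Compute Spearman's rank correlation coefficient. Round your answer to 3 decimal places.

ρ = 1 − 6Σd² / [n(n²−1)] = 1 − 6×192 / (10×99)
  = 1 − 1152/990 = 1 − 1.1636 ≈ -0.164

-0.164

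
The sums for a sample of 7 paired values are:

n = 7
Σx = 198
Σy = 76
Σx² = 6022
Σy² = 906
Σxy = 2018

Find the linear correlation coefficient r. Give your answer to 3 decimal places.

-0.714

r = (nΣxy − ΣxΣy) / √[(nΣx² − (Σx)²)(nΣy² − (Σy)²)]
Numerator: 7×2018 − 198×76 = -922
Denominator: √[(42154 − 39204)(6342 − 5776)] = √[2950 × 566] = 1292.1687
r = -922 / 1292.1687 ≈ -0.714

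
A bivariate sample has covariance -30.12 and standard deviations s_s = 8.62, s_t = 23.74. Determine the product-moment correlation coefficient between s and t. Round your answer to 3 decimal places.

-0.147

r = Cov(s,t) / (s_s · s_t) = -30.12 / (8.62 × 23.74)
  = -30.12 / 204.6388 ≈ -0.147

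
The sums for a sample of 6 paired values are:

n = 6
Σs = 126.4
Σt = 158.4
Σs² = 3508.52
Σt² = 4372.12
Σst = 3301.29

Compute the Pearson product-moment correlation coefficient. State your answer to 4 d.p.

r = (nΣst − ΣsΣt) / √[(nΣs² − (Σs)²)(nΣt² − (Σt)²)]
Numerator: 6×3301.29 − 126.4×158.4 = -214.02
Denominator: √[(21051.12 − 15976.96)(26232.72 − 25090.56)] = √[5074.16 × 1142.16] = 2407.3850
r = -214.02 / 2407.3850 ≈ -0.0889

-0.0889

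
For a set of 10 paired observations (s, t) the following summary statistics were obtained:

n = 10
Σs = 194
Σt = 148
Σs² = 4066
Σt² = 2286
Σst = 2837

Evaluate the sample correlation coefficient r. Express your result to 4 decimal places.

-0.2011

r = (nΣst − ΣsΣt) / √[(nΣs² − (Σs)²)(nΣt² − (Σt)²)]
Numerator: 10×2837 − 194×148 = -342
Denominator: √[(40660 − 37636)(22860 − 21904)] = √[3024 × 956] = 1700.2776
r = -342 / 1700.2776 ≈ -0.2011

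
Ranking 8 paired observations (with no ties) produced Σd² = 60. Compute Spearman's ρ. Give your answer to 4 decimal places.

0.2857

ρ = 1 − 6Σd² / [n(n²−1)] = 1 − 6×60 / (8×63)
  = 1 − 360/504 = 1 − 0.71429 ≈ 0.2857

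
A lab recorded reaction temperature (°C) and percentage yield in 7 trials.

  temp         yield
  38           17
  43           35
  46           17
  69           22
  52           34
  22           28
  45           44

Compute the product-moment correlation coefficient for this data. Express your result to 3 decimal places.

n = 7, Σx = 315, Σy = 197, Σx² = 15383, Σy² = 6163, Σxy = 8815
nΣxy − ΣxΣy = 61705 − 62055 = -350
nΣx² − (Σx)² = 107681 − 99225 = 8456; nΣy² − (Σy)² = 43141 − 38809 = 4332
r = -350 / √(8456 × 4332) = -350 / 6052.3873 ≈ -0.058

-0.058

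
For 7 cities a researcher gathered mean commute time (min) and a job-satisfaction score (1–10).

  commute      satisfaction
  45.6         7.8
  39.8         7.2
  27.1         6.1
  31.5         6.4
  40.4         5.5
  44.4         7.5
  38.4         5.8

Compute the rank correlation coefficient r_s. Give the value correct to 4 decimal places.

0.5357

Rank commute: 7, 4, 1, 2, 5, 6, 3
Rank satisfaction: 7, 5, 3, 4, 1, 6, 2
d = rank(commute) − rank(satisfaction): 0, -1, -2, -2, 4, 0, 1; Σd² = 26
ρ = 1 − 6Σd² / [n(n²−1)] = 1 − 6×26 / (7×48) = 1 − 156/336 ≈ 0.5357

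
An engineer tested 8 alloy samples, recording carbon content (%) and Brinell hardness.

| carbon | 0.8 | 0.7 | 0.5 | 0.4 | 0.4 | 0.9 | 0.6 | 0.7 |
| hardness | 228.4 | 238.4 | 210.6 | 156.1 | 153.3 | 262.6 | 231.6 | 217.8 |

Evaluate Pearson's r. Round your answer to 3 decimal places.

n = 8, Σx = 5, Σy = 1698.8, Σx² = 3.36, Σy² = 371255.74, Σxy = 1106.42
nΣxy − ΣxΣy = 8851.36 − 8494 = 357.36
nΣx² − (Σx)² = 26.88 − 25 = 1.88; nΣy² − (Σy)² = 2970045.92 − 2885921.44 = 84124.48
r = 357.36 / √(1.88 × 84124.48) = 357.36 / 397.6858 ≈ 0.899

0.899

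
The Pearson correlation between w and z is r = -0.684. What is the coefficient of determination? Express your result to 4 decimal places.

r² = (-0.684)² = 0.4679

0.4679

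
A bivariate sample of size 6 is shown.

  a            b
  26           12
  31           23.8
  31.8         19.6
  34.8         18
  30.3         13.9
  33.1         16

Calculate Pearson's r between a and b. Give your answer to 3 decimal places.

0.486

n = 6, Σa = 187, Σb = 103.3, Σa² = 5872.98, Σb² = 1867.81, Σab = 3250.25
nΣab − ΣaΣb = 19501.5 − 19317.1 = 184.4
nΣa² − (Σa)² = 35237.88 − 34969 = 268.88; nΣb² − (Σb)² = 11206.86 − 10670.89 = 535.97
r = 184.4 / √(268.88 × 535.97) = 184.4 / 379.6204 ≈ 0.486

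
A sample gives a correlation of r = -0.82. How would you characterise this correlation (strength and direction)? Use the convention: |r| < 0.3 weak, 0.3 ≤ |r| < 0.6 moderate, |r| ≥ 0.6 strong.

strong negative

r = -0.82 < 0 so the relationship is negative.
|r| = 0.82, which falls in the strong range.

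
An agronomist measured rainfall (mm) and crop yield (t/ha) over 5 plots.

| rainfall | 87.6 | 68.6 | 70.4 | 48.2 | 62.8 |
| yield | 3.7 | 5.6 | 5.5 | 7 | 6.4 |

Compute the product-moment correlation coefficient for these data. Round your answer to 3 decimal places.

-0.978

n = 5, Σx = 337.6, Σy = 28.2, Σx² = 23602.96, Σy² = 165.26, Σxy = 1834.8
nΣxy − ΣxΣy = 9174 − 9520.32 = -346.32
nΣx² − (Σx)² = 118014.8 − 113973.76 = 4041.04; nΣy² − (Σy)² = 826.3 − 795.24 = 31.06
r = -346.32 / √(4041.04 × 31.06) = -346.32 / 354.2805 ≈ -0.978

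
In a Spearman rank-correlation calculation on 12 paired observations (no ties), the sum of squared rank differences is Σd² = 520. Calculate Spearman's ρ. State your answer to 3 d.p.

ρ = 1 − 6Σd² / [n(n²−1)] = 1 − 6×520 / (12×143)
  = 1 − 3120/1716 = 1 − 1.8182 ≈ -0.818

-0.818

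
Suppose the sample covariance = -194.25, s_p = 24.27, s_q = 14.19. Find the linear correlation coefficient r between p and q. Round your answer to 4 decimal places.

-0.5640

r = Cov(p,q) / (s_p · s_q) = -194.25 / (24.27 × 14.19)
  = -194.25 / 344.3913 ≈ -0.5640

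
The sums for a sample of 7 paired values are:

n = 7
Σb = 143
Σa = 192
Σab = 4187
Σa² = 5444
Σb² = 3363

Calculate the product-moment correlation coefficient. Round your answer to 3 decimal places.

r = (nΣab − ΣaΣb) / √[(nΣa² − (Σa)²)(nΣb² − (Σb)²)]
Numerator: 7×4187 − 192×143 = 1853
Denominator: √[(38108 − 36864)(23541 − 20449)] = √[1244 × 3092] = 1961.2363
r = 1853 / 1961.2363 ≈ 0.945

0.945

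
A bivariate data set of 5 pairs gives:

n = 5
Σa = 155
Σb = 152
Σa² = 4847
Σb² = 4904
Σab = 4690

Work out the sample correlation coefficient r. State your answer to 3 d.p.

-0.202

r = (nΣab − ΣaΣb) / √[(nΣa² − (Σa)²)(nΣb² − (Σb)²)]
Numerator: 5×4690 − 155×152 = -110
Denominator: √[(24235 − 24025)(24520 − 23104)] = √[210 × 1416] = 545.3073
r = -110 / 545.3073 ≈ -0.202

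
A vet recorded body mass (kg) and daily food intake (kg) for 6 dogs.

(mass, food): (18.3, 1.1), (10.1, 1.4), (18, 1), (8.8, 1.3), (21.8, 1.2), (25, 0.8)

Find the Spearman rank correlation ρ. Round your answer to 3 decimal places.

-0.714

Rank mass: 4, 2, 3, 1, 5, 6
Rank food: 3, 6, 2, 5, 4, 1
d = rank(mass) − rank(food): 1, -4, 1, -4, 1, 5; Σd² = 60
ρ = 1 − 6Σd² / [n(n²−1)] = 1 − 6×60 / (6×35) = 1 − 360/210 ≈ -0.714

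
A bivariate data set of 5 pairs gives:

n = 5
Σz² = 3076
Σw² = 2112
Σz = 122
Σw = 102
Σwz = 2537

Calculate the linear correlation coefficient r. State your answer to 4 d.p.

0.8664

r = (nΣwz − ΣwΣz) / √[(nΣw² − (Σw)²)(nΣz² − (Σz)²)]
Numerator: 5×2537 − 102×122 = 241
Denominator: √[(10560 − 10404)(15380 − 14884)] = √[156 × 496] = 278.1654
r = 241 / 278.1654 ≈ 0.8664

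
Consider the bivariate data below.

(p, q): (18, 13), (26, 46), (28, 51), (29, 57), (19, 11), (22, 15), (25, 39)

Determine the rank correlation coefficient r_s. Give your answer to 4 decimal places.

Rank p: 1, 5, 6, 7, 2, 3, 4
Rank q: 2, 5, 6, 7, 1, 3, 4
d = rank(p) − rank(q): -1, 0, 0, 0, 1, 0, 0; Σd² = 2
ρ = 1 − 6Σd² / [n(n²−1)] = 1 − 6×2 / (7×48) = 1 − 12/336 ≈ 0.9643

0.9643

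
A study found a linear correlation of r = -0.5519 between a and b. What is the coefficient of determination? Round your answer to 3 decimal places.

0.305

r² = (-0.5519)² = 0.305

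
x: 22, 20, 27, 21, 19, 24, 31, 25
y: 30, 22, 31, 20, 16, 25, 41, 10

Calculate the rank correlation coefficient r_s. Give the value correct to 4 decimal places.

0.5952

Rank x: 4, 2, 7, 3, 1, 5, 8, 6
Rank y: 6, 4, 7, 3, 2, 5, 8, 1
d = rank(x) − rank(y): -2, -2, 0, 0, -1, 0, 0, 5; Σd² = 34
ρ = 1 − 6Σd² / [n(n²−1)] = 1 − 6×34 / (8×63) = 1 − 204/504 ≈ 0.5952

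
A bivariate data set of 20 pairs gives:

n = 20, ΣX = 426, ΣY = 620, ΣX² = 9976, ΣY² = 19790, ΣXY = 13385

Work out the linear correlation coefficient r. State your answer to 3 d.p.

r = (nΣXY − ΣXΣY) / √[(nΣX² − (ΣX)²)(nΣY² − (ΣY)²)]
Numerator: 20×13385 − 426×620 = 3580
Denominator: √[(199520 − 181476)(395800 − 384400)] = √[18044 × 11400] = 14342.3011
r = 3580 / 14342.3011 ≈ 0.250

0.250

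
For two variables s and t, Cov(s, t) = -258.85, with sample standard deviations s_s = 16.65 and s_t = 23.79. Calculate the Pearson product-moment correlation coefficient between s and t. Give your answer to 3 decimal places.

r = Cov(s,t) / (s_s · s_t) = -258.85 / (16.65 × 23.79)
  = -258.85 / 396.1035 ≈ -0.653

-0.653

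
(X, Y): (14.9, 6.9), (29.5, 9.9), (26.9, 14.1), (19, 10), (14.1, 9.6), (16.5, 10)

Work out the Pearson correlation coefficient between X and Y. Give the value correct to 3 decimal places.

n = 6, ΣX = 120.9, ΣY = 60.5, ΣX² = 2647.93, ΣY² = 636.59, ΣXY = 1264.51
nΣXY − ΣXΣY = 7587.06 − 7314.45 = 272.61
nΣX² − (ΣX)² = 15887.58 − 14616.81 = 1270.77; nΣY² − (ΣY)² = 3819.54 − 3660.25 = 159.29
r = 272.61 / √(1270.77 × 159.29) = 272.61 / 449.9122 ≈ 0.606

0.606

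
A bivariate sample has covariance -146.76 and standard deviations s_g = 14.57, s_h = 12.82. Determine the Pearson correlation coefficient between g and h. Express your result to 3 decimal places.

r = Cov(g,h) / (s_g · s_h) = -146.76 / (14.57 × 12.82)
  = -146.76 / 186.7874 ≈ -0.786

-0.786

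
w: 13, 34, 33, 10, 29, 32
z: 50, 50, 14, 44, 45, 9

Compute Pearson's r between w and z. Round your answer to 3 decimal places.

n = 6, Σw = 151, Σz = 212, Σw² = 4379, Σz² = 9238, Σwz = 4845
nΣwz − ΣwΣz = 29070 − 32012 = -2942
nΣw² − (Σw)² = 26274 − 22801 = 3473; nΣz² − (Σz)² = 55428 − 44944 = 10484
r = -2942 / √(3473 × 10484) = -2942 / 6034.1472 ≈ -0.488

-0.488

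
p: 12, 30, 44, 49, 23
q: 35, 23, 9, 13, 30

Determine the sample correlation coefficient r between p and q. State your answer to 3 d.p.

-0.965

n = 5, Σp = 158, Σq = 110, Σp² = 5910, Σq² = 2904, Σpq = 2833
nΣpq − ΣpΣq = 14165 − 17380 = -3215
nΣp² − (Σp)² = 29550 − 24964 = 4586; nΣq² − (Σq)² = 14520 − 12100 = 2420
r = -3215 / √(4586 × 2420) = -3215 / 3331.3841 ≈ -0.965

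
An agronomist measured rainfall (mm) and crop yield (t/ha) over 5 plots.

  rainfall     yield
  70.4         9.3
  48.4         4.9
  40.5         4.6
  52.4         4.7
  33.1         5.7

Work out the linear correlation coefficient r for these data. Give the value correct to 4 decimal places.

n = 5, Σx = 244.8, Σy = 29.2, Σx² = 12780.34, Σy² = 186.24, Σxy = 1513.13
nΣxy − ΣxΣy = 7565.65 − 7148.16 = 417.49
nΣx² − (Σx)² = 63901.7 − 59927.04 = 3974.66; nΣy² − (Σy)² = 931.2 − 852.64 = 78.56
r = 417.49 / √(3974.66 × 78.56) = 417.49 / 558.7927 ≈ 0.7471

0.7471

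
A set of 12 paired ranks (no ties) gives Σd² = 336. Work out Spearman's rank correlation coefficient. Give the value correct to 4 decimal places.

-0.1748

ρ = 1 − 6Σd² / [n(n²−1)] = 1 − 6×336 / (12×143)
  = 1 − 2016/1716 = 1 − 1.17483 ≈ -0.1748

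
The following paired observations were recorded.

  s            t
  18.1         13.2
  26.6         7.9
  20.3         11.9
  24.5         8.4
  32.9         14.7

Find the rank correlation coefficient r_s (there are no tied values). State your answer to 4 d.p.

Rank s: 1, 4, 2, 3, 5
Rank t: 4, 1, 3, 2, 5
d = rank(s) − rank(t): -3, 3, -1, 1, 0; Σd² = 20
ρ = 1 − 6Σd² / [n(n²−1)] = 1 − 6×20 / (5×24) = 1 − 120/120 ≈ 0.0000

0.0000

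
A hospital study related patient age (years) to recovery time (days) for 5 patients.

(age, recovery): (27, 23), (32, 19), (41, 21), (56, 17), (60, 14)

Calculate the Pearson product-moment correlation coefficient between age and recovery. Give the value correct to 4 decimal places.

-0.8837

n = 5, Σx = 216, Σy = 94, Σx² = 10170, Σy² = 1816, Σxy = 3882
nΣxy − ΣxΣy = 19410 − 20304 = -894
nΣx² − (Σx)² = 50850 − 46656 = 4194; nΣy² − (Σy)² = 9080 − 8836 = 244
r = -894 / √(4194 × 244) = -894 / 1011.6007 ≈ -0.8837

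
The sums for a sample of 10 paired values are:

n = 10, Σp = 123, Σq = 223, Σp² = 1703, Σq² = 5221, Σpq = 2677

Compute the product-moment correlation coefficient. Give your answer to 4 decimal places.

r = (nΣpq − ΣpΣq) / √[(nΣp² − (Σp)²)(nΣq² − (Σq)²)]
Numerator: 10×2677 − 123×223 = -659
Denominator: √[(17030 − 15129)(52210 − 49729)] = √[1901 × 2481] = 2171.7230
r = -659 / 2171.7230 ≈ -0.3034

-0.3034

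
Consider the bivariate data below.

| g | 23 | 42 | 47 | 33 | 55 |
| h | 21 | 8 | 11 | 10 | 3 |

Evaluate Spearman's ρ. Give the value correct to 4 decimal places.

Rank g: 1, 3, 4, 2, 5
Rank h: 5, 2, 4, 3, 1
d = rank(g) − rank(h): -4, 1, 0, -1, 4; Σd² = 34
ρ = 1 − 6Σd² / [n(n²−1)] = 1 − 6×34 / (5×24) = 1 − 204/120 ≈ -0.7000

-0.7000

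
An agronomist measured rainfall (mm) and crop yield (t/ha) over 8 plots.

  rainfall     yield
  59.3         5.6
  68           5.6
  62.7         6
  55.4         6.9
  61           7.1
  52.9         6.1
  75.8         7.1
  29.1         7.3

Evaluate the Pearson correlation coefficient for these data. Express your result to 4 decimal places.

-0.3244

n = 8, Σx = 464.2, Σy = 51.7, Σx² = 28252.8, Σy² = 337.65, Σxy = 2977.74
nΣxy − ΣxΣy = 23821.92 − 23999.14 = -177.22
nΣx² − (Σx)² = 226022.4 − 215481.64 = 10540.76; nΣy² − (Σy)² = 2701.2 − 2672.89 = 28.31
r = -177.22 / √(10540.76 × 28.31) = -177.22 / 546.2682 ≈ -0.3244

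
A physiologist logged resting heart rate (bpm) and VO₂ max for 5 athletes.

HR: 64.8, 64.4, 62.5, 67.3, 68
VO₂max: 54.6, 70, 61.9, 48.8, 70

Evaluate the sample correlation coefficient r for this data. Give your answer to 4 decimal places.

-0.0896

n = 5, Σx = 327, Σy = 305.3, Σx² = 21405.94, Σy² = 18994.21, Σxy = 19959.07
nΣxy − ΣxΣy = 99795.35 − 99833.1 = -37.75
nΣx² − (Σx)² = 107029.7 − 106929 = 100.7; nΣy² − (Σy)² = 94971.05 − 93208.09 = 1762.96
r = -37.75 / √(100.7 × 1762.96) = -37.75 / 421.3432 ≈ -0.0896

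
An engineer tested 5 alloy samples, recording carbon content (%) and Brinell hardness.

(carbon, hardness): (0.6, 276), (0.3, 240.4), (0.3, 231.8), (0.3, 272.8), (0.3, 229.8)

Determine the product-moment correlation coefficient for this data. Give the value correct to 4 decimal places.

n = 5, Σx = 1.8, Σy = 1250.8, Σx² = 0.72, Σy² = 314927.28, Σxy = 458.04
nΣxy − ΣxΣy = 2290.2 − 2251.44 = 38.76
nΣx² − (Σx)² = 3.6 − 3.24 = 0.36; nΣy² − (Σy)² = 1574636.4 − 1564500.64 = 10135.76
r = 38.76 / √(0.36 × 10135.76) = 38.76 / 60.4059 ≈ 0.6417

0.6417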